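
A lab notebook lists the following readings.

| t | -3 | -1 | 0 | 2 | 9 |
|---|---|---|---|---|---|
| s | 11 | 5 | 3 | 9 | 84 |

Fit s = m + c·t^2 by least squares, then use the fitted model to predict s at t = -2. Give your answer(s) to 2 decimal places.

Normal-equation sums: Σ1 = 5, Σt^2 = 95, Σt^2·t^2 = 6659.
And Σs = 112, Σt^2·s = 6944.
Normal equations: [[5, 95]; [95, 6659]]·[m, c]ᵀ = [112, 6944]ᵀ.
Eliminating c: 6659·(row 1) − 95·(row 2) gives 24270·m = 6659·112 − 95·6944 = 86128, so m = 43064/12135.
Then c = (6944 − 95·(43064/12135))/6659 = 2408/2427.
At t = -2: ŝ = (43064/12135)·(1) + (2408/2427)·(4) = 30408/4045.

ŝ = 7.52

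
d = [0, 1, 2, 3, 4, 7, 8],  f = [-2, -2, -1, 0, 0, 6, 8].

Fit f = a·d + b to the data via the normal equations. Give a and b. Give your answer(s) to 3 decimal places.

a = 1.301, b = -3.359

Entries of AᵀA: Σd·d = 143, Σd = 25, Σ1 = 7.
Right-hand side: Σd·f = 102, Σf = 9.
AᵀA·[a, b]ᵀ = Aᵀf becomes [[143, 25]; [25, 7]]·[a, b]ᵀ = [102, 9]ᵀ.
Δ = 143·7 − 25² = 376.
a = (102·7 − 25·9)/376 = 489/376; b = (143·9 − 25·102)/376 = -1263/376.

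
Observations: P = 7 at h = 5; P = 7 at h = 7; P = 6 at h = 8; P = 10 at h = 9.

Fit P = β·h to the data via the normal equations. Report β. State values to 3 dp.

Normal-equation sums: Σh·h = 219.
Right-hand side: Σh·P = 222.
So XᵀX·[β]ᵀ = XᵀP: [[219]]·[β]ᵀ = [222]ᵀ.
Hence β = 222 / 219 ≈ 1.0137.

β = 1.014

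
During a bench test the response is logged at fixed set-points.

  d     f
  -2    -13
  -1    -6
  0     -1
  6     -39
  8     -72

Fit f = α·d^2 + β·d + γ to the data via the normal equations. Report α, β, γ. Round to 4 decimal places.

α = -1.4057, β = 2.4279, γ = -2.0220

With design matrix A, AᵀA = [[5409, 719, 105]; [719, 105, 11]; [105, 11, 5]] and Aᵀf = [-6070, -778, -131]ᵀ.
Solving the 3×3 system (Gaussian elimination) gives α = -36441/25924, β = 62941/25924, γ = -26209/12962.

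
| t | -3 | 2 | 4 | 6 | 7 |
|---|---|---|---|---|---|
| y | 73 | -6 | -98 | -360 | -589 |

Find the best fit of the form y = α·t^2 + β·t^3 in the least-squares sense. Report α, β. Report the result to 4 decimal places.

α = 2.0351, β = -2.0081

The normal system AᵀA·[α, β]ᵀ = Aᵀy is [[4050, 25396]; [25396, 169194]]·[α, β]ᵀ = [-42756, -288078]ᵀ.
Δ = 4050·169194 − 25396² = 40278884.
α = ((-42756)·169194 − 25396·(-288078))/40278884 = 20492556/10069721; β = (4050·(-288078) − 25396·(-42756))/40278884 = -20221131/10069721.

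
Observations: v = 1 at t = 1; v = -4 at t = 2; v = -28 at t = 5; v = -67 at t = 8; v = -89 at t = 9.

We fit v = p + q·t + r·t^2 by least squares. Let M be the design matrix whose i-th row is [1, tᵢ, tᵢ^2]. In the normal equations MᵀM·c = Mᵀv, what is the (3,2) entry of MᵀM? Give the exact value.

1375

Row 3 ↔ basis t^2, column 2 ↔ basis t, so (MᵀM)_{3,2} = Σᵢ (t^2)·(t) = (1)·(1) + (4)·(2) + (25)·(5) + (64)·(8) + (81)·(9) = 1375.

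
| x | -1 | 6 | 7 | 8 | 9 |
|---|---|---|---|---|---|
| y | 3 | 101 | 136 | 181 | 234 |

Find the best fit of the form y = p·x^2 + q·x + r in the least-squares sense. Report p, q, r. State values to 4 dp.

p = 3.0797, q = -1.6590, r = -1.6586

Forming MᵀM = [[14355, 1799, 231]; [1799, 231, 29]; [231, 29, 5]] and Mᵀy = [40841, 5109, 655]ᵀ gives MᵀM·[p, q, r]ᵀ = Mᵀy.
Inverting the 3×3 Gram matrix, [p, q, r]ᵀ = [78590/25519, -42335/25519, -42326/25519]ᵀ.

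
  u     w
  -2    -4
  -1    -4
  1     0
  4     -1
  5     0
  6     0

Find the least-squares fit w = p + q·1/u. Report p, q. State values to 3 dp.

p = -1.548, q = 2.492

The normal system AᵀA·[p, q]ᵀ = Aᵀw is [[6, 7/60]; [7/60, 8569/3600]]·[p, q]ᵀ = [-9, 23/4]ᵀ.
Δ = 6·(8569/3600) − (7/60)² = 10273/720.
p = ((-9)·(8569/3600) − (7/60)·(23/4))/(10273/720) = -79536/51365; q = (6·(23/4) − (7/60)·(-9))/(10273/720) = 25596/10273.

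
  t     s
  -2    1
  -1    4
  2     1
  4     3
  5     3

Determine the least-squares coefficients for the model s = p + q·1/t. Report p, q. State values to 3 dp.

p = 2.305, q = -0.863

XᵀX·[p, q]ᵀ = Xᵀs reads: 5·p + (-11/20)·q = 12;  (-11/20)·p + (641/400)·q = -53/20.
(Σ1 = 5, Σ1/t = -11/20, Σ1/t·1/t = 641/400, Σs = 12, Σ1/t·s = -53/20.)
Δ = 5·(641/400) − (-11/20)² = 771/100.
p = (12·(641/400) − (-11/20)·(-53/20))/(771/100) = 7109/3084; q = (5·(-53/20) − (-11/20)·12)/(771/100) = -665/771.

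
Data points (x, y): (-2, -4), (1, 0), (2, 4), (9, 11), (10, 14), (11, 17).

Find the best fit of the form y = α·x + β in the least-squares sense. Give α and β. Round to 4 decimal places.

α = 1.4917, β = -0.7072

The normal system AᵀA·[α, β]ᵀ = Aᵀy is [[311, 31]; [31, 6]]·[α, β]ᵀ = [442, 42]ᵀ.
det = 311·6 − 31² = 905.
α = (442·6 − 31·42)/905 = 270/181; β = (311·42 − 31·442)/905 = -128/181.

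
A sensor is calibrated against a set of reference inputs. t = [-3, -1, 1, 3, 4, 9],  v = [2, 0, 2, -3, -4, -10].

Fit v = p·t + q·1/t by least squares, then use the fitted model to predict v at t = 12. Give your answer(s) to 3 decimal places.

The normal system AᵀA·[p, q]ᵀ = Aᵀv is [[117, 6]; [6, 2977/1296]]·[p, q]ᵀ = [-119, -16/9]ᵀ.
Δ = 117·(2977/1296) − 6² = 33517/144.
p = ((-119)·(2977/1296) − 6·(-16/9))/(33517/144) = -30949/27423; q = (117·(-16/9) − 6·(-119))/(33517/144) = 6624/3047.
At t = 12: v̂ = (-30949/27423)·(12) + (6624/3047)·(1/12) = -122140/9141.

v̂ = -13.362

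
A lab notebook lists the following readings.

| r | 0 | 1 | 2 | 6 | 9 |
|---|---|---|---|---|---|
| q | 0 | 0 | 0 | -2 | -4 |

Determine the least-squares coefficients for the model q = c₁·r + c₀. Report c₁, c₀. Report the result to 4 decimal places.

c₁ = -0.4615, c₀ = 0.4615

From the data, Σr·r = 122, Σr = 18, Σ1 = 5.
And Σr·q = -48, Σq = -6.
Determinant 122·5 − 18² = 286.
c₁ = ((-48)·5 − 18·(-6))/286 = -6/13; c₀ = (122·(-6) − 18·(-48))/286 = 6/13.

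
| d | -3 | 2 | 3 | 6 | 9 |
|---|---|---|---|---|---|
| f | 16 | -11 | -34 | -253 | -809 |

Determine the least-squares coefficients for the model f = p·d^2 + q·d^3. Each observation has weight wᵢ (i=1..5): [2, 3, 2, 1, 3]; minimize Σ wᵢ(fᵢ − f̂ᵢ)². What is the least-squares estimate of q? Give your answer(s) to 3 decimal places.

q = -0.992

Sums needed: Σwᵢ·d^2·d^2 = 21351, Σwᵢ·d^2·d^3 = 185019, Σwᵢ·d^3·d^3 = 1644087.
Right-hand side: Σwᵢ·d^2·f = -206151, Σwᵢ·d^3·f = -1826895.
AᵀWA·[p, q]ᵀ = AᵀWf becomes [[21351, 185019]; [185019, 1644087]]·[p, q]ᵀ = [-206151, -1826895]ᵀ.
Δ = 21351·1644087 − 185019² = 870871176.
p = ((-206151)·1644087 − 185019·(-1826895))/870871176 = -8517529/8063622; q = (21351·(-1826895) − 185019·(-206151))/870871176 = -8001697/8063622.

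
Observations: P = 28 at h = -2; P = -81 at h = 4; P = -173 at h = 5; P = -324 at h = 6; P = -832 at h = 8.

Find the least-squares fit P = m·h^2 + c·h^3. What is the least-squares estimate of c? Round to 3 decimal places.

Sums needed: Σh^2·h^2 = 6289, Σh^2·h^3 = 44661, Σh^3·h^3 = 328585.
For MᵀP: Σh^2·P = -70421, Σh^3·P = -523001.
So MᵀM·[m, c]ᵀ = MᵀP: [[6289, 44661]; [44661, 328585]]·[m, c]ᵀ = [-70421, -523001]ᵀ.
Eliminating c: 328585·(row 1) − 44661·(row 2) gives 71866144·m = 328585·(-70421) − 44661·(-523001) = 218463376, so m = 13653961/4491634.
Then c = ((-523001) − 44661·(13653961/4491634))/328585 = -9005063/4491634.

c = -2.005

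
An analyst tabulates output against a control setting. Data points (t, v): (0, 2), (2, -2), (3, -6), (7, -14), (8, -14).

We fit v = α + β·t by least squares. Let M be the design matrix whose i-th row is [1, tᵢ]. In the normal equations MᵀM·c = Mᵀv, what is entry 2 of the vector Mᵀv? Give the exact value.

Entry 2 ↔ basis t, so (Mᵀv)_{2} = Σᵢ (t)·vᵢ = (0)·(2) + (2)·(-2) + (3)·(-6) + (7)·(-14) + (8)·(-14) = -232.

-232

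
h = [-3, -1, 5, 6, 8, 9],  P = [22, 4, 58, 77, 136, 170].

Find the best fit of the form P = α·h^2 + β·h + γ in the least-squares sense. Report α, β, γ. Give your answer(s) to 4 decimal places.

α = 2.0207, β = 0.3141, γ = 3.8305

Normal-equation sums: Σh^2·h^2 = 12660, Σh^2·h = 1554, Σh^2 = 216, Σh·h = 216, Σh = 24, Σ1 = 6.
For XᵀP: Σh^2·P = 26898, Σh·P = 3300, ΣP = 467.
Inverting the 3×3 Gram matrix, [α, β, γ]ᵀ = [3704/1833, 2879/9165, 5401/1410]ᵀ.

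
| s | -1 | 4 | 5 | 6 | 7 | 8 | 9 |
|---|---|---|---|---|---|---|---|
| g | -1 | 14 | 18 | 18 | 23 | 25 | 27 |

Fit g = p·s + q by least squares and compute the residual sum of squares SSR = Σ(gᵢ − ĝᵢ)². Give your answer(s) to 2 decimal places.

Compute the Gram sums: Σs·s = 272, Σs = 38, Σ1 = 7.
Right-hand side: Σs·g = 859, Σg = 124.
MᵀM·[p, q]ᵀ = Mᵀg becomes [[272, 38]; [38, 7]]·[p, q]ᵀ = [859, 124]ᵀ.
Δ = 272·7 − 38² = 460.
p = (859·7 − 38·124)/460 = 1301/460; q = (272·124 − 38·859)/460 = 543/230.
Residuals: -49/92, 15/46, 689/460, -153/115, 387/460, 3/230, -75/92; SSR = 2657/460.

SSR = 5.78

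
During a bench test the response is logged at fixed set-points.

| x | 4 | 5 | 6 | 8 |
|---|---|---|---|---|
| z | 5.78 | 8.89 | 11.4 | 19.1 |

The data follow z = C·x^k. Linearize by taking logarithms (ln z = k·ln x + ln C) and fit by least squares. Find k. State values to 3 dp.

k = 1.700

Linearized form: ln z = k·ln x + ln C. From the 4 transformed points,
AᵀA = [[12.0466, 6.8669]; [6.8669, 4]], rhs = [16.4428, 9.3226]ᵀ  (here Σln x = 6.8669, Σ(ln x)² = 12.0466, Σln z = 9.3226, Σln x·ln z = 16.4428).
Solving (det = 1.0316): k = 1.69959, ln C = -0.58709.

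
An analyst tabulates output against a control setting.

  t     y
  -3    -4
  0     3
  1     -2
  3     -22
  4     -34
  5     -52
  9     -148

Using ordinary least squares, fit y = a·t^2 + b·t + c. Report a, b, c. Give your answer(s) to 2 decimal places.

Normal-equation sums: Σt^2·t^2 = 7605, Σt^2·t = 919, Σt^2 = 141, Σt·t = 141, Σt = 19, Σ1 = 7.
And Σt^2·y = -14068, Σt·y = -1784, Σy = -259.
So AᵀA·[a, b, c]ᵀ = Aᵀy: [[7605, 919, 141]; [919, 141, 19]; [141, 19, 7]]·[a, b, c]ᵀ = [-14068, -1784, -259]ᵀ.
Row-reducing yields a = -370663/242396, b = -707255/242396, c = 9483/5509.

a = -1.53, b = -2.92, c = 1.72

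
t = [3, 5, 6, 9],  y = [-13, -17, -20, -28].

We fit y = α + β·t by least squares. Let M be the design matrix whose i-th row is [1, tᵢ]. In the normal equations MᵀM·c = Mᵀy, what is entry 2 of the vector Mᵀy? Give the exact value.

-496

Entry 2 ↔ basis t, so (Mᵀy)_{2} = Σᵢ (t)·yᵢ = (3)·(-13) + (5)·(-17) + (6)·(-20) + (9)·(-28) = -496.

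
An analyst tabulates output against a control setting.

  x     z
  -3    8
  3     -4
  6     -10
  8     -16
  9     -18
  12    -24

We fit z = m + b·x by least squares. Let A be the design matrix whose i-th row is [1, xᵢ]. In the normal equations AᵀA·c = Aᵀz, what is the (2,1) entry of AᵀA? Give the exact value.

Row 2 ↔ basis x, column 1 ↔ basis 1, so (AᵀA)_{2,1} = Σᵢ x = (-3)·(1) + (3)·(1) + (6)·(1) + (8)·(1) + (9)·(1) + (12)·(1) = 35.

35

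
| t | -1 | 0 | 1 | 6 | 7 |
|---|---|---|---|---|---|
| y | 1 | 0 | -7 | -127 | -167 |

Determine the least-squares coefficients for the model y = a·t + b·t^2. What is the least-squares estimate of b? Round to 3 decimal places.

b = -2.819

Setting ∂/∂a … = 0 gives: 87·a + 559·b = -1939;  559·a + 3699·b = -12761.
(Σt·t = 87, Σt·t^2 = 559, Σt^2·t^2 = 3699, Σt·y = -1939, Σt^2·y = -12761.)
Eliminating b: 3699·(row 1) − 559·(row 2) gives 9332·a = 3699·(-1939) − 559·(-12761) = -38962, so a = -19481/4666.
Then b = ((-12761) − 559·(-19481/4666))/3699 = -13153/4666.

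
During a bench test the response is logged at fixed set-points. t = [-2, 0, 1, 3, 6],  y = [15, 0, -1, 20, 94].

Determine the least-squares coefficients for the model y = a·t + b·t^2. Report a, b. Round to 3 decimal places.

Entries of XᵀX: Σt·t = 50, Σt·t^2 = 236, Σt^2·t^2 = 1394.
Right-hand side: Σt·y = 593, Σt^2·y = 3623.
det = 50·1394 − 236² = 14004.
a = (593·1394 − 236·3623)/14004 = -1577/778; b = (50·3623 − 236·593)/14004 = 2289/778.

a = -2.027, b = 2.942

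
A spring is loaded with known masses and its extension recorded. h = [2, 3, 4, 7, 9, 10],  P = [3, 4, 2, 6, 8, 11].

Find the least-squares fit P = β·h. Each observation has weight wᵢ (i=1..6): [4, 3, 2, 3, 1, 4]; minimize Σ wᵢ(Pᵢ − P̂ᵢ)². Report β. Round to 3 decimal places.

β = 1.016

Setting ∂/∂β … = 0 gives: 703·β = 714.
β = 714/703 = 1.01565.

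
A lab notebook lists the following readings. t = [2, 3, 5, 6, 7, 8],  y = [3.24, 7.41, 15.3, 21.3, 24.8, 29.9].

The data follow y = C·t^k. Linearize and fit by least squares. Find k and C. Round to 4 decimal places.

k = 1.5826, C = 1.1783

Taking logs, ln y = k·ln t + ln C, so regress ln y on ln t.
XᵀX = [[15.5987, 9.2183]; [9.2183, 6]], rhs = [26.1996, 15.5737]ᵀ  (here Σln t = 9.2183, Σ(ln t)² = 15.5987, Σln y = 15.5737, Σln t·ln y = 26.1996).
Solving (det = 8.6152): k = 1.58265, ln C = 0.16405, so C = exp(0.16405) = 1.17828.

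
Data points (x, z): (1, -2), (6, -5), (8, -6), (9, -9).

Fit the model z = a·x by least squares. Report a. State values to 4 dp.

a = -0.8846

From the data, Σx·x = 182.
For Aᵀz: Σx·z = -161.
Hence a = -161 / 182 ≈ -0.884615.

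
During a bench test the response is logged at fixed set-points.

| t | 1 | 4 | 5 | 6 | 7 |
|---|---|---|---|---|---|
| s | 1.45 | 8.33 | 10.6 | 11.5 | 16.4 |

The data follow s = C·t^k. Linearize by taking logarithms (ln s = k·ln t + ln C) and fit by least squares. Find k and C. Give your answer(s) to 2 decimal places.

Linearized form: ln s = k·ln t + ln C. From the 5 transformed points,
AᵀA = [[11.5091, 6.7334]; [6.7334, 5]], rhs = [16.5578, 10.0919]ᵀ  (here Σln t = 6.7334, Σ(ln t)² = 11.5091, Σln s = 10.0919, Σln t·ln s = 16.5578).
Slope k = (n·Σln t·ln s − Σln t·Σln s)/(n·Σ(ln t)² − (Σln t)²) = (5·16.5578 − 6.7334·10.0919)/12.2067 = 1.21540; ln C = (Σln s − k·Σln t)/n = 0.38163, so C = exp(0.38163) = 1.46467.

k = 1.22, C = 1.46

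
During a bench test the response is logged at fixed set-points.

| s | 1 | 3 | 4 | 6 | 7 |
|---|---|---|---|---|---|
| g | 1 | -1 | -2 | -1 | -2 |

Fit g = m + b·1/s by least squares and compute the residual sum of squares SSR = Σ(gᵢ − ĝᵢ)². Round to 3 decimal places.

With design matrix M, MᵀM = [[5, 53/28]; [53/28, 8621/7056]] and Mᵀg = [-5, -2/7]ᵀ.
Eliminating b: (8621/7056)·(row 1) − (53/28)·(row 2) gives (1114/441)·m = (8621/7056)·(-5) − (53/28)·(-2/7) = -39289/7056, so m = -39289/17824.
Then b = ((-2/7) − (53/28)·(-39289/17824))/(8621/7056) = 14175/4456.
Residuals: 413/17824, 2565/17824, -5267/8912, 12015/17824, -4459/17824; SSR = 15819/17824.

SSR = 0.888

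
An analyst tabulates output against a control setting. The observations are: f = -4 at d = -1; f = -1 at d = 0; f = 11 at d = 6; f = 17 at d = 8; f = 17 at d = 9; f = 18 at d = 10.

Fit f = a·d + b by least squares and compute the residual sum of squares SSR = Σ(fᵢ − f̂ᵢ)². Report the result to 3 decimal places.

SSR = 5.560

From the data, Σd·d = 282, Σd = 32, Σ1 = 6.
Moment sums: Σd·f = 539, Σf = 58.
XᵀX·[a, b]ᵀ = Xᵀf becomes [[282, 32]; [32, 6]]·[a, b]ᵀ = [539, 58]ᵀ.
Eliminating b: 6·(row 1) − 32·(row 2) gives 668·a = 6·539 − 32·58 = 1378, so a = 689/334.
Then b = (58 − 32·(689/334))/6 = -223/167.
Residuals: -201/334, 56/167, -7/167, 306/167, -77/334, -216/167; SSR = 1857/334.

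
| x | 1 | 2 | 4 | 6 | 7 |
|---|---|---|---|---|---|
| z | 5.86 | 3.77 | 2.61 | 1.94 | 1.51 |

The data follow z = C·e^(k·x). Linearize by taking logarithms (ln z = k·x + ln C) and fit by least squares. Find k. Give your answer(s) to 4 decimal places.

k = -0.2076

Taking logs, ln z = k·x + ln C, so regress ln z on x.
Over the data: Σx = 20.0000, Σ(x)² = 106.0000, Σln z = 5.1294, Σx·ln z = 15.1206.
Normal system: [[106.0000, 20.0000]; [20.0000, 5]]·[k, ln C]ᵀ = [15.1206, 5.1294]ᵀ.
Slope k = (n·Σx·ln z − Σx·Σln z)/(n·Σ(x)² − (Σx)²) = (5·15.1206 − 20.0000·5.1294)/130.0000 = -0.20757; ln C = (Σln z − k·Σx)/n = 1.85617.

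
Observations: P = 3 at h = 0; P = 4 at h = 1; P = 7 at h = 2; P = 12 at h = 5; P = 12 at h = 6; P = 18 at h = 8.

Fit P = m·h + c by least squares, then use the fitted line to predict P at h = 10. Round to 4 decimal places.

From the data, Σh·h = 130, Σh = 22, Σ1 = 6.
Right-hand side: Σh·P = 294, ΣP = 56.
Normal equations: [[130, 22]; [22, 6]]·[m, c]ᵀ = [294, 56]ᵀ.
Δ = 130·6 − 22² = 296.
m = (294·6 − 22·56)/296 = 133/74; c = (130·56 − 22·294)/296 = 203/74.
At h = 10: P̂ = (133/74)·(10) + (203/74)·(1) = 1533/74.

P̂ = 20.7162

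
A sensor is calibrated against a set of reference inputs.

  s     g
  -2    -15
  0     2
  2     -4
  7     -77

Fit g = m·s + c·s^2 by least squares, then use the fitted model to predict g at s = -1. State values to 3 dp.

ĝ = -4.964

Forming XᵀX = [[57, 343]; [343, 2433]] and Xᵀg = [-517, -3849]ᵀ gives XᵀX·[m, c]ᵀ = Xᵀg.
Eliminating c: 2433·(row 1) − 343·(row 2) gives 21032·m = 2433·(-517) − 343·(-3849) = 62346, so m = 31173/10516.
Then c = ((-3849) − 343·(31173/10516))/2433 = -21031/10516.
At s = -1: ĝ = (31173/10516)·(-1) + (-21031/10516)·(1) = -13051/2629.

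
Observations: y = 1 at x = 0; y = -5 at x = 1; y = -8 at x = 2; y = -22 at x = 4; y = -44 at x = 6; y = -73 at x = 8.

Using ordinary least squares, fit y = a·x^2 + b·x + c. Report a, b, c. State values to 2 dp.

Setting ∂/∂a … = 0 gives: 5665·a + 801·b + 121·c = -6645;  801·a + 121·b + 21·c = -957;  121·a + 21·b + 6·c = -151.
(Σx^2·x^2 = 5665, Σx^2·x = 801, Σx^2 = 121, Σx·x = 121, Σx = 21, Σ1 = 6, Σx^2·y = -6645, Σx·y = -957, Σy = -151.)
Inverting the 3×3 Gram matrix, [a, b, c]ᵀ = [-1385/1601, -17178/8005, -1682/8005]ᵀ.

a = -0.87, b = -2.15, c = -0.21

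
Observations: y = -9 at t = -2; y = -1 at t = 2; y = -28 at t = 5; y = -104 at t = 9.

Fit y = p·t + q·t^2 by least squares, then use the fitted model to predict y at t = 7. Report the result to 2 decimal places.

ŷ = -59.96

From the data, Σt·t = 114, Σt·t^2 = 854, Σt^2·t^2 = 7218.
For Xᵀy: Σt·y = -1060, Σt^2·y = -9164.
So XᵀX·[p, q]ᵀ = Xᵀy: [[114, 854]; [854, 7218]]·[p, q]ᵀ = [-1060, -9164]ᵀ.
Eliminating q: 7218·(row 1) − 854·(row 2) gives 93536·p = 7218·(-1060) − 854·(-9164) = 174976, so p = 5468/2923.
Then q = ((-9164) − 854·(5468/2923))/7218 = -4358/2923.
At t = 7: ŷ = (5468/2923)·(7) + (-4358/2923)·(49) = -175266/2923.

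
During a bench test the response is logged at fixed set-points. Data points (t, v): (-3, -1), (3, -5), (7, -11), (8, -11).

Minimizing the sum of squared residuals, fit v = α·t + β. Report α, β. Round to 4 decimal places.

Normal-equation sums: Σt·t = 131, Σt = 15, Σ1 = 4.
Right-hand side: Σt·v = -177, Σv = -28.
Normal equations: [[131, 15]; [15, 4]]·[α, β]ᵀ = [-177, -28]ᵀ.
Δ = 131·4 − 15² = 299.
α = ((-177)·4 − 15·(-28))/299 = -288/299; β = (131·(-28) − 15·(-177))/299 = -1013/299.

α = -0.9632, β = -3.3880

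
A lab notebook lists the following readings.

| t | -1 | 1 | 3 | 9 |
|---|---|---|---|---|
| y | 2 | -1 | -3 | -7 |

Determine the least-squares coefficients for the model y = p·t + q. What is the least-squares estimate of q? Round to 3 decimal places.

Setting ∂/∂p … = 0 gives: 92·p + 12·q = -75;  12·p + 4·q = -9.
det = 92·4 − 12² = 224.
p = ((-75)·4 − 12·(-9))/224 = -6/7; q = (92·(-9) − 12·(-75))/224 = 9/28.

q = 0.321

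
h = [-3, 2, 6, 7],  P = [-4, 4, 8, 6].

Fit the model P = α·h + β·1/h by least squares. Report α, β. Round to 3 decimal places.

With design matrix X, XᵀX = [[98, 4]; [4, 361/882]] and XᵀP = [110, 116/21]ᵀ.
Determinant 98·(361/882) − 4² = 217/9.
α = (110·(361/882) − 4·(116/21))/(217/9) = 10111/10633; β = (98·(116/21) − 4·110)/(217/9) = 912/217.

α = 0.951, β = 4.203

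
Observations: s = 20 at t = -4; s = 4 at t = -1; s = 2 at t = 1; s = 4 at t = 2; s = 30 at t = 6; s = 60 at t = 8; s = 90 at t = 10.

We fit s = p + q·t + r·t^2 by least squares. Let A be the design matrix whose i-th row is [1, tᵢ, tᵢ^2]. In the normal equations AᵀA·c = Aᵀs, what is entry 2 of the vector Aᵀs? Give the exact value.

1486

Entry 2 ↔ basis t, so (Aᵀs)_{2} = Σᵢ (t)·sᵢ = (-4)·(20) + (-1)·(4) + (1)·(2) + (2)·(4) + (6)·(30) + (8)·(60) + (10)·(90) = 1486.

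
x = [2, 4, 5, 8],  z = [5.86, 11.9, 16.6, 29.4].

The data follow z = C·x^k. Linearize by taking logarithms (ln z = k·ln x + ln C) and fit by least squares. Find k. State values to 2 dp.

k = 1.16

Linearized form: ln z = k·ln x + ln C. From the 4 transformed points,
XᵀX = [[9.3166, 5.7683]; [5.7683, 4]], rhs = [16.2109, 10.4351]ᵀ  (here Σln x = 5.7683, Σ(ln x)² = 9.3166, Σln z = 10.4351, Σln x·ln z = 16.2109).
Solving (det = 3.9930): k = 1.16475, ln C = 0.92911.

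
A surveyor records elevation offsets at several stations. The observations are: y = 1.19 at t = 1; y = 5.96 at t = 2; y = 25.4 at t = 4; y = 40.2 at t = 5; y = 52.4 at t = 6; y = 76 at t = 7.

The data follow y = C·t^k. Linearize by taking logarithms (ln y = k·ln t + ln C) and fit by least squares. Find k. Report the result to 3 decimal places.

k = 2.119

Taking logs, ln y = k·ln t + ln C, so regress ln y on ln t.
Over the data: Σln t = 7.4265, Σ(ln t)² = 11.9895, Σln y = 17.1773, Σln t·ln y = 27.1873.
Normal system: [[11.9895, 7.4265]; [7.4265, 6]]·[k, ln C]ᵀ = [27.1873, 17.1773]ᵀ.
Solving (det = 16.7835): k = 2.11850, ln C = 0.24068.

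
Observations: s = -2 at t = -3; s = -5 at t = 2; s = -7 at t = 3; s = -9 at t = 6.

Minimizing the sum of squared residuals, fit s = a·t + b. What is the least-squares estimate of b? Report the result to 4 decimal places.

Normal-equation sums: Σt·t = 58, Σt = 8, Σ1 = 4.
Moment sums: Σt·s = -79, Σs = -23.
Normal equations: [[58, 8]; [8, 4]]·[a, b]ᵀ = [-79, -23]ᵀ.
Eliminating b: 4·(row 1) − 8·(row 2) gives 168·a = 4·(-79) − 8·(-23) = -132, so a = -11/14.
Then b = ((-23) − 8·(-11/14))/4 = -117/28.

b = -4.1786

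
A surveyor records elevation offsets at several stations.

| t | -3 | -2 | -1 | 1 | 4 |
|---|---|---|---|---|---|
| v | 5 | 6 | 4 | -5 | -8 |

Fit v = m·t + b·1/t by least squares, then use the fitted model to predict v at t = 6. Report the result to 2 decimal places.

v̂ = -10.83

With design matrix X, XᵀX = [[31, 5]; [5, 349/144]] and Xᵀv = [-68, -47/3]ᵀ.
Determinant 31·(349/144) − 5² = 7219/144.
m = ((-68)·(349/144) − 5·(-47/3))/(7219/144) = -12452/7219; b = (31·(-47/3) − 5·(-68))/(7219/144) = -20976/7219.
At t = 6: v̂ = (-12452/7219)·(6) + (-20976/7219)·(1/6) = -78208/7219.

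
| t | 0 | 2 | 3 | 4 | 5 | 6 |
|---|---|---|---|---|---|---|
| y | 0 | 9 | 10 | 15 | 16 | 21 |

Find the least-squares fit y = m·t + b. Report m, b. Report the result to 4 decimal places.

m = 3.3143, b = 0.7857

Normal-equation sums: Σt·t = 90, Σt = 20, Σ1 = 6.
For Aᵀy: Σt·y = 314, Σy = 71.
AᵀA·[m, b]ᵀ = Aᵀy becomes [[90, 20]; [20, 6]]·[m, b]ᵀ = [314, 71]ᵀ.
Eliminating b: 6·(row 1) − 20·(row 2) gives 140·m = 6·314 − 20·71 = 464, so m = 116/35.
Then b = (71 − 20·(116/35))/6 = 11/14.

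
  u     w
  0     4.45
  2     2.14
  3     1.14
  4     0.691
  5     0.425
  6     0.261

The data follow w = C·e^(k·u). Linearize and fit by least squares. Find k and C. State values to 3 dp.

k = -0.484, C = 4.865

Taking logs, ln w = k·u + ln C, so regress ln w on u.
Σu = 20.0000, Σ(u)² = 90.0000, Σln w = -0.1838, Σu·ln w = -11.9015.
Equations: 90.0000·k + 20.0000·ln C = -11.9015;  20.0000·k + 6·ln C = -0.1838.
Slope k = (n·Σu·ln w − Σu·Σln w)/(n·Σ(u)² − (Σu)²) = (6·-11.9015 − 20.0000·-0.1838)/140.0000 = -0.48381; ln C = (Σln w − k·Σu)/n = 1.58207, so C = exp(1.58207) = 4.86503.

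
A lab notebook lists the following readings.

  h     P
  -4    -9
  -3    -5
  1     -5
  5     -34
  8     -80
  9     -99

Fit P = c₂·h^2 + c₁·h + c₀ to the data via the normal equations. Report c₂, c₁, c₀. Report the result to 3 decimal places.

Sums needed: Σh^2·h^2 = 11620, Σh^2·h = 1276, Σh^2 = 196, Σh·h = 196, Σh = 16, Σ1 = 6.
For AᵀP: Σh^2·P = -14183, Σh·P = -1655, ΣP = -232.
Solving the 3×3 system (Gaussian elimination) gives c₂ = -5799/5812, c₁ = -26977/14530, c₀ = -16303/14530.

c₂ = -0.998, c₁ = -1.857, c₀ = -1.122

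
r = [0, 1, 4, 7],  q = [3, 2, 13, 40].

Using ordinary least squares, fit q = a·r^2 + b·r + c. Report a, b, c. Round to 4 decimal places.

From the data, Σr^2·r^2 = 2658, Σr^2·r = 408, Σr^2 = 66, Σr·r = 66, Σr = 12, Σ1 = 4.
For Xᵀq: Σr^2·q = 2170, Σr·q = 334, Σq = 58.
XᵀX·[a, b, c]ᵀ = Xᵀq becomes [[2658, 408, 66]; [408, 66, 12]; [66, 12, 4]]·[a, b, c]ᵀ = [2170, 334, 58]ᵀ.
Solving the 3×3 system (Gaussian elimination) gives a = 31/33, b = -41/33, c = 30/11.

a = 0.9394, b = -1.2424, c = 2.7273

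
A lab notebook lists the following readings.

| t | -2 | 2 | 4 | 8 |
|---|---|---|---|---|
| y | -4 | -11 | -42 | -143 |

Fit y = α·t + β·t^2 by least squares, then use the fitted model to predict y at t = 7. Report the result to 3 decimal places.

ŷ = -111.722

Sums needed: Σt·t = 88, Σt·t^2 = 576, Σt^2·t^2 = 4384.
For Xᵀy: Σt·y = -1326, Σt^2·y = -9884.
Normal equations: [[88, 576]; [576, 4384]]·[α, β]ᵀ = [-1326, -9884]ᵀ.
Determinant 88·4384 − 576² = 54016.
α = ((-1326)·4384 − 576·(-9884))/54016 = -1875/844; β = (88·(-9884) − 576·(-1326))/54016 = -3313/1688.
At t = 7: ŷ = (-1875/844)·(7) + (-3313/1688)·(49) = -188587/1688.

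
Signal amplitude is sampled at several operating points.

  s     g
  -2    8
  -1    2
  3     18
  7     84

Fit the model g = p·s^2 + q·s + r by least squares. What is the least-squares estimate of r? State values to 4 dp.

From the data, Σs^2·s^2 = 2499, Σs^2·s = 361, Σs^2 = 63, Σs·s = 63, Σs = 7, Σ1 = 4.
For Xᵀg: Σs^2·g = 4312, Σs·g = 624, Σg = 112.
Solving the 3×3 system (Gaussian elimination) gives p = 10995/6796, q = 2989/6796, r = 5943/3398.

r = 1.7490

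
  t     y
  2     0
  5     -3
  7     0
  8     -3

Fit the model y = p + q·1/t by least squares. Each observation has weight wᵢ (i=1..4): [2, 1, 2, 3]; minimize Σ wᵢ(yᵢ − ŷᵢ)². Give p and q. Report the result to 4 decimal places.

p = -2.7722, q = 5.4696

The normal equations are: 8·p + (521/280)·q = -12;  (521/280)·p + (49211/78400)·q = -69/40.
(Σwᵢ·1 = 8, Σwᵢ·1/t = 521/280, Σwᵢ·1/t·1/t = 49211/78400, Σwᵢ·y = -12, Σwᵢ·1/t·y = -69/40.)
Determinant 8·(49211/78400) − (521/280)² = 122247/78400.
p = ((-12)·(49211/78400) − (521/280)·(-69/40))/(122247/78400) = -112963/40749; q = (8·(-69/40) − (521/280)·(-12))/(122247/78400) = 222880/40749.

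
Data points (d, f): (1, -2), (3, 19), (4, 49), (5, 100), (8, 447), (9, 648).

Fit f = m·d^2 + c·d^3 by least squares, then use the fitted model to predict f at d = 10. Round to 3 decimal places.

f̂ = 898.824

The normal system MᵀM·[m, c]ᵀ = Mᵀf is [[11620, 96210]; [96210, 814036]]·[m, c]ᵀ = [84549, 717403]ᵀ.
det = 11620·814036 − 96210² = 202734220.
m = (84549·814036 − 96210·717403)/202734220 = -97706433/101367110; c = (11620·717403 − 96210·84549)/202734220 = 20176357/20273422.
At d = 10: f̂ = (-97706433/101367110)·(100) + (20176357/20273422)·(1000) = 9111114170/10136711.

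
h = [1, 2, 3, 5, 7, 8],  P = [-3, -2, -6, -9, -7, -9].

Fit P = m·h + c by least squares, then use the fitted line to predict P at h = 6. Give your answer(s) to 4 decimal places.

Entries of MᵀM: Σh·h = 152, Σh = 26, Σ1 = 6.
Moment sums: Σh·P = -191, ΣP = -36.
Normal equations: [[152, 26]; [26, 6]]·[m, c]ᵀ = [-191, -36]ᵀ.
det = 152·6 − 26² = 236.
m = ((-191)·6 − 26·(-36))/236 = -105/118; c = (152·(-36) − 26·(-191))/236 = -253/118.
At h = 6: P̂ = (-105/118)·(6) + (-253/118)·(1) = -883/118.

P̂ = -7.4831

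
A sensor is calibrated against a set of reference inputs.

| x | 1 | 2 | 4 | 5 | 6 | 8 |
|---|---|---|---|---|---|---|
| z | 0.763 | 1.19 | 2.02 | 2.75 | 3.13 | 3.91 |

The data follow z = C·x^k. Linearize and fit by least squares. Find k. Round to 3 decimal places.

Let Y = ln z. Fitting Y = k·ln x + ln C by least squares:
AᵀA = [[12.5270, 7.5601]; [7.5601, 6]], rhs = [7.6032, 4.1227]ᵀ  (here Σln x = 7.5601, Σ(ln x)² = 12.5270, Σln z = 4.1227, Σln x·ln z = 7.6032).
Δ = 12.5270·6 − (7.5601)² = 18.0074; k = (7.6032·6 − 7.5601·4.1227)/18.0074 = 0.80252, ln C = (12.5270·4.1227 − 7.5601·7.6032)/18.0074 = -0.32407.

k = 0.803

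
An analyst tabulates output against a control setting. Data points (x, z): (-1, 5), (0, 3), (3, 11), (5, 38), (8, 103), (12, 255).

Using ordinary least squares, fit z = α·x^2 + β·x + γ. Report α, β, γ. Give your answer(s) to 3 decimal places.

α = 2.007, β = -3.044, γ = 1.573

The normal equations are: 25539·α + 2391·β + 243·γ = 44366;  2391·α + 243·β + 27·γ = 4102;  243·α + 27·β + 6·γ = 415.
(Σx^2·x^2 = 25539, Σx^2·x = 2391, Σx^2 = 243, Σx·x = 243, Σx = 27, Σ1 = 6, Σx^2·z = 44366, Σx·z = 4102, Σz = 415.)
Inverting the 3×3 Gram matrix, [α, β, γ]ᵀ = [74849/37290, -22703/7458, 29329/18645]ᵀ.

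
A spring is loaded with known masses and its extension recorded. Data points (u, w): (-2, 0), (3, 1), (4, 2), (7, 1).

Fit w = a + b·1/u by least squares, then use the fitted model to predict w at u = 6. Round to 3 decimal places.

Sums needed: Σ1 = 4, Σ1/u = 19/84, Σ1/u·1/u = 3133/7056.
Right-hand side: Σw = 4, Σ1/u·w = 41/42.
So XᵀX·[a, b]ᵀ = Xᵀw: [[4, 19/84]; [19/84, 3133/7056]]·[a, b]ᵀ = [4, 41/42]ᵀ.
Eliminating b: (3133/7056)·(row 1) − (19/84)·(row 2) gives (4057/2352)·a = (3133/7056)·4 − (19/84)·(41/42) = 1829/1176, so a = 3658/4057.
Then b = ((41/42) − (19/84)·(3658/4057))/(3133/7056) = 7056/4057.
At u = 6: ŵ = (3658/4057)·(1) + (7056/4057)·(1/6) = 4834/4057.

ŵ = 1.192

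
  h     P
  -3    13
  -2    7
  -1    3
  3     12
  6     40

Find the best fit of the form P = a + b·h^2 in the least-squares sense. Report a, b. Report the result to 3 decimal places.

a = 2.712, b = 1.041

Normal-equation sums: Σ1 = 5, Σh^2 = 59, Σh^2·h^2 = 1475.
Right-hand side: ΣP = 75, Σh^2·P = 1696.
So AᵀA·[a, b]ᵀ = AᵀP: [[5, 59]; [59, 1475]]·[a, b]ᵀ = [75, 1696]ᵀ.
Eliminating b: 1475·(row 1) − 59·(row 2) gives 3894·a = 1475·75 − 59·1696 = 10561, so a = 179/66.
Then b = (1696 − 59·(179/66))/1475 = 4055/3894.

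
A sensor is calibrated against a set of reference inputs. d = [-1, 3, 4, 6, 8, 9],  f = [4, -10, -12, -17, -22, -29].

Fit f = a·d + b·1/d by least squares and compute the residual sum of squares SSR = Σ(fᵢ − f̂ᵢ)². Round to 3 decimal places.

SSR = 9.771

Normal-equation sums: Σd·d = 207, Σd·1/d = 6, Σ1/d·1/d = 6373/5184.
Right-hand side: Σd·f = -621, Σ1/d·f = -689/36.
So XᵀX·[a, b]ᵀ = Xᵀf: [[207, 6]; [6, 6373/5184]]·[a, b]ᵀ = [-621, -689/36]ᵀ.
det = 207·(6373/5184) − 6² = 125843/576.
a = ((-621)·(6373/5184) − 6·(-689/36))/(125843/576) = -373593/125843; b = (207·(-689/36) − 6·(-621))/(125843/576) = -135792/125843.
Residuals: -6013/125843, -92387/125843, 18204/125843, 124859/125843, 237172/125843, -272022/125843; SSR = 1229621/125843.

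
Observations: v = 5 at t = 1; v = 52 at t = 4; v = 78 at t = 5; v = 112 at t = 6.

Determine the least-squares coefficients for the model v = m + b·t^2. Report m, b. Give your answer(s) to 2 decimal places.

Normal-equation sums: Σ1 = 4, Σt^2 = 78, Σt^2·t^2 = 2178.
And Σv = 247, Σt^2·v = 6819.
det = 4·2178 − 78² = 2628.
m = (247·2178 − 78·6819)/2628 = 169/73; b = (4·6819 − 78·247)/2628 = 445/146.

m = 2.32, b = 3.05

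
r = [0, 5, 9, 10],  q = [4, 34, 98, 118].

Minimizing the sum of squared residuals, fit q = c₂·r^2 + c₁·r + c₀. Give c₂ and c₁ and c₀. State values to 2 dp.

Compute the Gram sums: Σr^2·r^2 = 17186, Σr^2·r = 1854, Σr^2 = 206, Σr·r = 206, Σr = 24, Σ1 = 4.
And Σr^2·q = 20588, Σr·q = 2232, Σq = 254.
So MᵀM·[c₂, c₁, c₀]ᵀ = Mᵀq: [[17186, 1854, 206]; [1854, 206, 24]; [206, 24, 4]]·[c₂, c₁, c₀]ᵀ = [20588, 2232, 254]ᵀ.
Row-reducing yields c₂ = 2789/2585, c₁ = 1719/2585, c₀ = 2040/517.

c₂ = 1.08, c₁ = 0.66, c₀ = 3.95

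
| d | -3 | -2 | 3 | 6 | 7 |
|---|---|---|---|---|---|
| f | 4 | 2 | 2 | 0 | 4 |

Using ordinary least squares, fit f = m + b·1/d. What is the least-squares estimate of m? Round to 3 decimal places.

m = 2.353

Normal-equation sums: Σ1 = 5, Σ1/d = -4/21, Σ1/d·1/d = 51/98.
Right-hand side: Σf = 12, Σ1/d·f = -23/21.
MᵀM·[m, b]ᵀ = Mᵀf becomes [[5, -4/21]; [-4/21, 51/98]]·[m, b]ᵀ = [12, -23/21]ᵀ.
det = 5·(51/98) − (-4/21)² = 2263/882.
m = (12·(51/98) − (-4/21)·(-23/21))/(2263/882) = 5324/2263; b = (5·(-23/21) − (-4/21)·12)/(2263/882) = -2814/2263.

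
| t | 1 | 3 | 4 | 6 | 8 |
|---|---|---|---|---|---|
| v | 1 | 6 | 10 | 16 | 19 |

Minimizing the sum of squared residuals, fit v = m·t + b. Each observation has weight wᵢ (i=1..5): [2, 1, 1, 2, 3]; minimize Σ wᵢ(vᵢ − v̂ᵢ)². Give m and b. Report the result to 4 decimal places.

Normal-equation sums: Σwᵢ·t·t = 291, Σwᵢ·t = 45, Σwᵢ·1 = 9.
Right-hand side: Σwᵢ·t·v = 708, Σwᵢ·v = 107.
det = 291·9 − 45² = 594.
m = (708·9 − 45·107)/594 = 173/66; b = (291·107 − 45·708)/594 = -241/198.

m = 2.6212, b = -1.2172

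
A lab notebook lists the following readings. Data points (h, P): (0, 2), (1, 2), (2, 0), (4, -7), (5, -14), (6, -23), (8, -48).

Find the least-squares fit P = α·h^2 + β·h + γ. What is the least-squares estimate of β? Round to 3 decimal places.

Compute the Gram sums: Σh^2·h^2 = 6290, Σh^2·h = 926, Σh^2 = 146, Σh·h = 146, Σh = 26, Σ1 = 7.
For AᵀP: Σh^2·P = -4360, Σh·P = -618, ΣP = -88.
Inverting the 3×3 Gram matrix, [α, β, γ]ᵀ = [-22873/23016, 41995/23016, 2645/1918]ᵀ.

β = 1.825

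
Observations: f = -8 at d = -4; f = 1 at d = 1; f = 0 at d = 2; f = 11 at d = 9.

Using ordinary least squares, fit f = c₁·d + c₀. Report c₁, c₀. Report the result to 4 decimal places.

c₁ = 1.4419, c₀ = -1.8837

With design matrix M, MᵀM = [[102, 8]; [8, 4]] and Mᵀf = [132, 4]ᵀ.
Eliminating c₀: 4·(row 1) − 8·(row 2) gives 344·c₁ = 4·132 − 8·4 = 496, so c₁ = 62/43.
Then c₀ = (4 − 8·(62/43))/4 = -81/43.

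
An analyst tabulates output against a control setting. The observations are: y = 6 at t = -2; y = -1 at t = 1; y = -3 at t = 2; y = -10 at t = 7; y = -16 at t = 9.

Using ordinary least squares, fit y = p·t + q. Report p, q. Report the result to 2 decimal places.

Setting ∂/∂p … = 0 gives: 139·p + 17·q = -233;  17·p + 5·q = -24.
(Σt·t = 139, Σt = 17, Σ1 = 5, Σt·y = -233, Σy = -24.)
Δ = 139·5 − 17² = 406.
p = ((-233)·5 − 17·(-24))/406 = -757/406; q = (139·(-24) − 17·(-233))/406 = 625/406.

p = -1.86, q = 1.54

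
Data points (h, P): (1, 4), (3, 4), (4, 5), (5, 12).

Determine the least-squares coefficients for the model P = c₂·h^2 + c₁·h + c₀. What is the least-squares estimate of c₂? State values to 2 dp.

c₂ = 1.18

Normal-equation sums: Σh^2·h^2 = 963, Σh^2·h = 217, Σh^2 = 51, Σh·h = 51, Σh = 13, Σ1 = 4.
For MᵀP: Σh^2·P = 420, Σh·P = 96, ΣP = 25.
So MᵀM·[c₂, c₁, c₀]ᵀ = MᵀP: [[963, 217, 51]; [217, 51, 13]; [51, 13, 4]]·[c₂, c₁, c₀]ᵀ = [420, 96, 25]ᵀ.
Solving the 3×3 system (Gaussian elimination) gives c₂ = 13/11, c₁ = -288/55, c₀ = 41/5.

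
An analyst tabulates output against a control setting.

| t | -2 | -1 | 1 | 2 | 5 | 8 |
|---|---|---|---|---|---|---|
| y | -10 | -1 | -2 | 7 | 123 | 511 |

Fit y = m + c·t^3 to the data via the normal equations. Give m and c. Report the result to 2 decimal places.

Normal-equation sums: Σ1 = 6, Σt^3 = 637, Σt^3·t^3 = 277899.
For Aᵀy: Σy = 628, Σt^3·y = 277142.
Determinant 6·277899 − 637² = 1261625.
m = (628·277899 − 637·277142)/1261625 = -2018882/1261625; c = (6·277142 − 637·628)/1261625 = 1262816/1261625.

m = -1.60, c = 1.00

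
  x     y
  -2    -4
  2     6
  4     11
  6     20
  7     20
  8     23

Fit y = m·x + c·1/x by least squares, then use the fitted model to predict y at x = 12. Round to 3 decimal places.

Entries of MᵀM: Σx·x = 173, Σx·1/x = 6, Σ1/x·1/x = 17677/28224.
For Mᵀy: Σx·y = 508, Σ1/x·y = 2825/168.
Normal equations: [[173, 6]; [6, 17677/28224]]·[m, c]ᵀ = [508, 2825/168]ᵀ.
Eliminating c: (17677/28224)·(row 1) − 6·(row 2) gives (2042057/28224)·m = (17677/28224)·508 − 6·(2825/168) = 1533079/7056, so m = 6132316/2042057.
Then c = ((2825/168) − 6·(6132316/2042057))/(17677/28224) = -3920952/2042057.
At x = 12: ŷ = (6132316/2042057)·(12) + (-3920952/2042057)·(1/12) = 73261046/2042057.

ŷ = 35.876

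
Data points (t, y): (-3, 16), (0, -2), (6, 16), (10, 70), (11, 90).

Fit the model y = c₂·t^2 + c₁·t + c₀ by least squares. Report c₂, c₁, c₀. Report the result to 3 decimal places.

c₂ = 1.046, c₁ = -3.147, c₀ = -2.549

MᵀM·[c₂, c₁, c₀]ᵀ = Mᵀy reads: 26018·c₂ + 2520·c₁ + 266·c₀ = 18610;  2520·c₂ + 266·c₁ + 24·c₀ = 1738;  266·c₂ + 24·c₁ + 5·c₀ = 190.
Solving the 3×3 system (Gaussian elimination) gives c₂ = 106341/101653, c₁ = -319879/101653, c₀ = -259108/101653.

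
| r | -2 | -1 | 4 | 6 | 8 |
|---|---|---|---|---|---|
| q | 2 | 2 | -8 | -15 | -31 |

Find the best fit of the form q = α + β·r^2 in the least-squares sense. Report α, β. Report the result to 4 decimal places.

Entries of AᵀA: Σ1 = 5, Σr^2 = 121, Σr^2·r^2 = 5665.
Moment sums: Σq = -50, Σr^2·q = -2642.
Normal equations: [[5, 121]; [121, 5665]]·[α, β]ᵀ = [-50, -2642]ᵀ.
Eliminating β: 5665·(row 1) − 121·(row 2) gives 13684·α = 5665·(-50) − 121·(-2642) = 36432, so α = 828/311.
Then β = ((-2642) − 121·(828/311))/5665 = -1790/3421.

α = 2.6624, β = -0.5232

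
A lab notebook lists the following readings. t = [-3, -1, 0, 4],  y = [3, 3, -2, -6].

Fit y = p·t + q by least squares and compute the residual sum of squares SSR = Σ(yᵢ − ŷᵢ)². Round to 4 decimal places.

Forming AᵀA = [[26, 0]; [0, 4]] and Aᵀy = [-36, -2]ᵀ gives AᵀA·[p, q]ᵀ = Aᵀy.
Eliminating q: 4·(row 1) − 0·(row 2) gives 104·p = 4·(-36) − 0·(-2) = -144, so p = -18/13.
Then q = ((-2) − 0·(-18/13))/4 = -1/2.
Residuals: -17/26, 55/26, -3/2, 1/26; SSR = 93/13.

SSR = 7.1538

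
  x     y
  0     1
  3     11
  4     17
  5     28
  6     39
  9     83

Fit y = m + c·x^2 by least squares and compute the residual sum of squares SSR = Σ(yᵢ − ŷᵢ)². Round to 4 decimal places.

Compute the Gram sums: Σ1 = 6, Σx^2 = 167, Σx^2·x^2 = 8819.
For Aᵀy: Σy = 179, Σx^2·y = 9198.
Normal equations: [[6, 167]; [167, 8819]]·[m, c]ᵀ = [179, 9198]ᵀ.
Eliminating c: 8819·(row 1) − 167·(row 2) gives 25025·m = 8819·179 − 167·9198 = 42535, so m = 8507/5005.
Then c = (9198 − 167·(8507/5005))/8819 = 5059/5005.
Residuals: -3502/5005, 1017/5005, -4366/5005, 5158/5005, 652/715, -261/455; SSR = 3518/1001.

SSR = 3.5145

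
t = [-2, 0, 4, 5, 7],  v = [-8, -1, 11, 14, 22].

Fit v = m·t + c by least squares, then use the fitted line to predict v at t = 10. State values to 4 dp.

v̂ = 30.9343

Forming MᵀM = [[94, 14]; [14, 5]] and Mᵀv = [284, 38]ᵀ gives MᵀM·[m, c]ᵀ = Mᵀv.
det = 94·5 − 14² = 274.
m = (284·5 − 14·38)/274 = 444/137; c = (94·38 − 14·284)/274 = -202/137.
At t = 10: v̂ = (444/137)·(10) + (-202/137)·(1) = 4238/137.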